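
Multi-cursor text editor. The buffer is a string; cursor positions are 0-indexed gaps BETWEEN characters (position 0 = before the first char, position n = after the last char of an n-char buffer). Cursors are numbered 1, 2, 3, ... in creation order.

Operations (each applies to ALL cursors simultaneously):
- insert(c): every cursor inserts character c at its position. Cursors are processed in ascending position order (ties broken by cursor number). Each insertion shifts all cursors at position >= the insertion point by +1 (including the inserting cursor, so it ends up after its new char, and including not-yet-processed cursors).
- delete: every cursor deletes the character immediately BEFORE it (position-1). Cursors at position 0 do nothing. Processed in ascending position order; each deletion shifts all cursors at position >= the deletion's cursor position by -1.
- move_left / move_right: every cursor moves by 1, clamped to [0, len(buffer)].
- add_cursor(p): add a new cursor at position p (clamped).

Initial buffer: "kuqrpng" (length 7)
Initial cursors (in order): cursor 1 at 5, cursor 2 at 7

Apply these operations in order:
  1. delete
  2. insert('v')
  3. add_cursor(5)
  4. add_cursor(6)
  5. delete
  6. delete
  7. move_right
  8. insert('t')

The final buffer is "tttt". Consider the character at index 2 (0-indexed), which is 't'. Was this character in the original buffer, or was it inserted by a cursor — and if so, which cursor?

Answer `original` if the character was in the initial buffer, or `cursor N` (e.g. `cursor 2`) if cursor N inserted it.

Answer: cursor 3

Derivation:
After op 1 (delete): buffer="kuqrn" (len 5), cursors c1@4 c2@5, authorship .....
After op 2 (insert('v')): buffer="kuqrvnv" (len 7), cursors c1@5 c2@7, authorship ....1.2
After op 3 (add_cursor(5)): buffer="kuqrvnv" (len 7), cursors c1@5 c3@5 c2@7, authorship ....1.2
After op 4 (add_cursor(6)): buffer="kuqrvnv" (len 7), cursors c1@5 c3@5 c4@6 c2@7, authorship ....1.2
After op 5 (delete): buffer="kuq" (len 3), cursors c1@3 c2@3 c3@3 c4@3, authorship ...
After op 6 (delete): buffer="" (len 0), cursors c1@0 c2@0 c3@0 c4@0, authorship 
After op 7 (move_right): buffer="" (len 0), cursors c1@0 c2@0 c3@0 c4@0, authorship 
After op 8 (insert('t')): buffer="tttt" (len 4), cursors c1@4 c2@4 c3@4 c4@4, authorship 1234
Authorship (.=original, N=cursor N): 1 2 3 4
Index 2: author = 3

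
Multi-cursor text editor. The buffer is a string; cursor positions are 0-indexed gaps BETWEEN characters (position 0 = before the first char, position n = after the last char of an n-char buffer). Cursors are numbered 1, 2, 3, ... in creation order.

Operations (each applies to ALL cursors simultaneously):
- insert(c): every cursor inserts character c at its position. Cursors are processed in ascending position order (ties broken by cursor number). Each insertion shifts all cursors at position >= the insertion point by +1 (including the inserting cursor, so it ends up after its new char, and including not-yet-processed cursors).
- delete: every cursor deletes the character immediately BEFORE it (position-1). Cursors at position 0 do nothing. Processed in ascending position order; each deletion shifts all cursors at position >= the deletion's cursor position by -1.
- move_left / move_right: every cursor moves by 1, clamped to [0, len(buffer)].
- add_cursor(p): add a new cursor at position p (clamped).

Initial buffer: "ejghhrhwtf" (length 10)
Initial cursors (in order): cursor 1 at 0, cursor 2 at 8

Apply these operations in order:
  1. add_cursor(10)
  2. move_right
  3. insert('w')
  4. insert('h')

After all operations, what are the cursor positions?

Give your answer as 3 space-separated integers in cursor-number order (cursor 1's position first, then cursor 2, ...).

After op 1 (add_cursor(10)): buffer="ejghhrhwtf" (len 10), cursors c1@0 c2@8 c3@10, authorship ..........
After op 2 (move_right): buffer="ejghhrhwtf" (len 10), cursors c1@1 c2@9 c3@10, authorship ..........
After op 3 (insert('w')): buffer="ewjghhrhwtwfw" (len 13), cursors c1@2 c2@11 c3@13, authorship .1........2.3
After op 4 (insert('h')): buffer="ewhjghhrhwtwhfwh" (len 16), cursors c1@3 c2@13 c3@16, authorship .11........22.33

Answer: 3 13 16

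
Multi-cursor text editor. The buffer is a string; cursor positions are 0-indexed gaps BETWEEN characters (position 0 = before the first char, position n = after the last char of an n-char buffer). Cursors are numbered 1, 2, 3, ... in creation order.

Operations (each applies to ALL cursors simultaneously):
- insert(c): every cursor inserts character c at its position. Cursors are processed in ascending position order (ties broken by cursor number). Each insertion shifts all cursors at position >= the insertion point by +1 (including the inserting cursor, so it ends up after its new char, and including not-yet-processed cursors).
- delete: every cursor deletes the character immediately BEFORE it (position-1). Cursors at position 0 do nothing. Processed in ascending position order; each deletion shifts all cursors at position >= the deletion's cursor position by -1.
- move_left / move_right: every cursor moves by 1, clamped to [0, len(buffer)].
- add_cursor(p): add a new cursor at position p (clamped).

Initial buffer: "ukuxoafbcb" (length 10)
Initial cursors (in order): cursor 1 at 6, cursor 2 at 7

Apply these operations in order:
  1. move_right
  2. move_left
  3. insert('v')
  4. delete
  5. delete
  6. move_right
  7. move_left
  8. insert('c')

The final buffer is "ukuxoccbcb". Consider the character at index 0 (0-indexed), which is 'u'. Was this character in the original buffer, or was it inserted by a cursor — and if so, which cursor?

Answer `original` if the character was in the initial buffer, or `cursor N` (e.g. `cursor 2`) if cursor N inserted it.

Answer: original

Derivation:
After op 1 (move_right): buffer="ukuxoafbcb" (len 10), cursors c1@7 c2@8, authorship ..........
After op 2 (move_left): buffer="ukuxoafbcb" (len 10), cursors c1@6 c2@7, authorship ..........
After op 3 (insert('v')): buffer="ukuxoavfvbcb" (len 12), cursors c1@7 c2@9, authorship ......1.2...
After op 4 (delete): buffer="ukuxoafbcb" (len 10), cursors c1@6 c2@7, authorship ..........
After op 5 (delete): buffer="ukuxobcb" (len 8), cursors c1@5 c2@5, authorship ........
After op 6 (move_right): buffer="ukuxobcb" (len 8), cursors c1@6 c2@6, authorship ........
After op 7 (move_left): buffer="ukuxobcb" (len 8), cursors c1@5 c2@5, authorship ........
After op 8 (insert('c')): buffer="ukuxoccbcb" (len 10), cursors c1@7 c2@7, authorship .....12...
Authorship (.=original, N=cursor N): . . . . . 1 2 . . .
Index 0: author = original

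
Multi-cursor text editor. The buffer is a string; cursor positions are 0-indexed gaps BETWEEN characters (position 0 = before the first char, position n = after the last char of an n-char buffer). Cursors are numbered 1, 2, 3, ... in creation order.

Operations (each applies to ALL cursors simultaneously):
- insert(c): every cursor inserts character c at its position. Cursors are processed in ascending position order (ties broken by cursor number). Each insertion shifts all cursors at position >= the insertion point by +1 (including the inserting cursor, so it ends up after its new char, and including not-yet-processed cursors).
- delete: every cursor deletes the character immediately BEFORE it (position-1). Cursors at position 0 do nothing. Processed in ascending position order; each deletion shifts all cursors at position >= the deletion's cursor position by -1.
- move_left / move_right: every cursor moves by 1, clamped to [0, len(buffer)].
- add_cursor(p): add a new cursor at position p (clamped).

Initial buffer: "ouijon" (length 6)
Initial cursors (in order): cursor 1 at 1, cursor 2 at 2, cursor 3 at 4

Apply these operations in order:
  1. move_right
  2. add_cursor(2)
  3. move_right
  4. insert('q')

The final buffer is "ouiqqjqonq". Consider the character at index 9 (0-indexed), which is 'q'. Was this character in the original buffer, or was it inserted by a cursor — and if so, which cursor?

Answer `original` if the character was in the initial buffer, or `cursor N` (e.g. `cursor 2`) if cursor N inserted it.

After op 1 (move_right): buffer="ouijon" (len 6), cursors c1@2 c2@3 c3@5, authorship ......
After op 2 (add_cursor(2)): buffer="ouijon" (len 6), cursors c1@2 c4@2 c2@3 c3@5, authorship ......
After op 3 (move_right): buffer="ouijon" (len 6), cursors c1@3 c4@3 c2@4 c3@6, authorship ......
After op 4 (insert('q')): buffer="ouiqqjqonq" (len 10), cursors c1@5 c4@5 c2@7 c3@10, authorship ...14.2..3
Authorship (.=original, N=cursor N): . . . 1 4 . 2 . . 3
Index 9: author = 3

Answer: cursor 3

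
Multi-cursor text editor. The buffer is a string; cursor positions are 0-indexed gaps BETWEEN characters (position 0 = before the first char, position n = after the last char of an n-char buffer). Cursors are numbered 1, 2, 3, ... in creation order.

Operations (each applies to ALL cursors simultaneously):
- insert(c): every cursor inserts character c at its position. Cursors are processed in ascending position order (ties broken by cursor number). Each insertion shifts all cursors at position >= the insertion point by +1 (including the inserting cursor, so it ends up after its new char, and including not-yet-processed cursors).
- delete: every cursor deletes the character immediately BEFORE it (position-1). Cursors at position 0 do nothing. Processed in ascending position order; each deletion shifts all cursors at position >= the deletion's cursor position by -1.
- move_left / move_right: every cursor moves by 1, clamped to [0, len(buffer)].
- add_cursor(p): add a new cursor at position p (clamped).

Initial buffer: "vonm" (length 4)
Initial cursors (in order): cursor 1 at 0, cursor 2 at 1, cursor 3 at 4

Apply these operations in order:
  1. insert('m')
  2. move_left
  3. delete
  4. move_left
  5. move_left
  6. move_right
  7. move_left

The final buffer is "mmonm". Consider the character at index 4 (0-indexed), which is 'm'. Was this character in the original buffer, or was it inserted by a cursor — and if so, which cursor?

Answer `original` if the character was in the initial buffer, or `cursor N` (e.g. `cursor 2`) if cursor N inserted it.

Answer: cursor 3

Derivation:
After op 1 (insert('m')): buffer="mvmonmm" (len 7), cursors c1@1 c2@3 c3@7, authorship 1.2...3
After op 2 (move_left): buffer="mvmonmm" (len 7), cursors c1@0 c2@2 c3@6, authorship 1.2...3
After op 3 (delete): buffer="mmonm" (len 5), cursors c1@0 c2@1 c3@4, authorship 12..3
After op 4 (move_left): buffer="mmonm" (len 5), cursors c1@0 c2@0 c3@3, authorship 12..3
After op 5 (move_left): buffer="mmonm" (len 5), cursors c1@0 c2@0 c3@2, authorship 12..3
After op 6 (move_right): buffer="mmonm" (len 5), cursors c1@1 c2@1 c3@3, authorship 12..3
After op 7 (move_left): buffer="mmonm" (len 5), cursors c1@0 c2@0 c3@2, authorship 12..3
Authorship (.=original, N=cursor N): 1 2 . . 3
Index 4: author = 3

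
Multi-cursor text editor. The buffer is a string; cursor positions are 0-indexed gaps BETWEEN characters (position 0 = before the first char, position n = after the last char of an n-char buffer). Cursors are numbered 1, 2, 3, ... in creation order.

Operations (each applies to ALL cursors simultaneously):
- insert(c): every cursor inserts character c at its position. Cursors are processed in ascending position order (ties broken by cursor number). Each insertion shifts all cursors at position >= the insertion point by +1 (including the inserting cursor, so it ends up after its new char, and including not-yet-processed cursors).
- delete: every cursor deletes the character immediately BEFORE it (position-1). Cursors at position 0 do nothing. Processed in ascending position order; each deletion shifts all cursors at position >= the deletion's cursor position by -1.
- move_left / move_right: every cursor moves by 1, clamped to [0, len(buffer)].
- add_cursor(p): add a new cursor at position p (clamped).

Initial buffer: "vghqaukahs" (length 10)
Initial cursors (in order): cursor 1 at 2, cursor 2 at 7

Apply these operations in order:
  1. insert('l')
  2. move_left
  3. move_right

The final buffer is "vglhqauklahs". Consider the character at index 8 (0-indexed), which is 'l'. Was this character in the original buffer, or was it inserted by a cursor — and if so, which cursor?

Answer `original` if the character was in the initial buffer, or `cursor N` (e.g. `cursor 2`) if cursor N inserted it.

Answer: cursor 2

Derivation:
After op 1 (insert('l')): buffer="vglhqauklahs" (len 12), cursors c1@3 c2@9, authorship ..1.....2...
After op 2 (move_left): buffer="vglhqauklahs" (len 12), cursors c1@2 c2@8, authorship ..1.....2...
After op 3 (move_right): buffer="vglhqauklahs" (len 12), cursors c1@3 c2@9, authorship ..1.....2...
Authorship (.=original, N=cursor N): . . 1 . . . . . 2 . . .
Index 8: author = 2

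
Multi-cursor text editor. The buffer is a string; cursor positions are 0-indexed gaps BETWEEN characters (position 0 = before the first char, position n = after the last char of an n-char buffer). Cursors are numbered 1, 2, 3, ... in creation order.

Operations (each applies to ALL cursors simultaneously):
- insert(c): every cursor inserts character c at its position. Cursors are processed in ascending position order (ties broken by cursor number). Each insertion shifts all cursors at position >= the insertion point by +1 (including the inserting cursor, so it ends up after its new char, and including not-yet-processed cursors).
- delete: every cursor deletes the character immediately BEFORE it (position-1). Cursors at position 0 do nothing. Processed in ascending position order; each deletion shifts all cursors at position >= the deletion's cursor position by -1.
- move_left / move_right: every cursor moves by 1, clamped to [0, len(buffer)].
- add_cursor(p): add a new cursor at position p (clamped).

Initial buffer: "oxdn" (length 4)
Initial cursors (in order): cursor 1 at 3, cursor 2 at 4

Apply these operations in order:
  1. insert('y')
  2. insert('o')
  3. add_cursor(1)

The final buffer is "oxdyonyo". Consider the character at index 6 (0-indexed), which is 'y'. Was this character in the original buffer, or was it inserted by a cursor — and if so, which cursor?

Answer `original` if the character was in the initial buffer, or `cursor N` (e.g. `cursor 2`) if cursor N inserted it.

Answer: cursor 2

Derivation:
After op 1 (insert('y')): buffer="oxdyny" (len 6), cursors c1@4 c2@6, authorship ...1.2
After op 2 (insert('o')): buffer="oxdyonyo" (len 8), cursors c1@5 c2@8, authorship ...11.22
After op 3 (add_cursor(1)): buffer="oxdyonyo" (len 8), cursors c3@1 c1@5 c2@8, authorship ...11.22
Authorship (.=original, N=cursor N): . . . 1 1 . 2 2
Index 6: author = 2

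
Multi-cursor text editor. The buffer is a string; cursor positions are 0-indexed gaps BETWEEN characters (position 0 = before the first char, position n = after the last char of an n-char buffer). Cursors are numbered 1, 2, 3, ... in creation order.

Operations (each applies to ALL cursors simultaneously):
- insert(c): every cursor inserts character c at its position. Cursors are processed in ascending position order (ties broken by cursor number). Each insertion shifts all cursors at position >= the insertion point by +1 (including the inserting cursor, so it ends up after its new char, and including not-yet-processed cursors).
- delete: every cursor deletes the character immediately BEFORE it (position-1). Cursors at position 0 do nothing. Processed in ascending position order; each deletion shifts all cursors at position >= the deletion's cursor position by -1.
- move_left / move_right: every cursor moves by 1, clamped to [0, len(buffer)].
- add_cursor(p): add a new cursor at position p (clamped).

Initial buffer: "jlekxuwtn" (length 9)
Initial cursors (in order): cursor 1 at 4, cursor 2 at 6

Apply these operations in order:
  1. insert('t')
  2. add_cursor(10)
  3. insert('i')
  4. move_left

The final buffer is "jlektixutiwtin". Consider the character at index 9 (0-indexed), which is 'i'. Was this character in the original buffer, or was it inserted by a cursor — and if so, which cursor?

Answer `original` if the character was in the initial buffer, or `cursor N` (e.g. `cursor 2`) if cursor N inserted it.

After op 1 (insert('t')): buffer="jlektxutwtn" (len 11), cursors c1@5 c2@8, authorship ....1..2...
After op 2 (add_cursor(10)): buffer="jlektxutwtn" (len 11), cursors c1@5 c2@8 c3@10, authorship ....1..2...
After op 3 (insert('i')): buffer="jlektixutiwtin" (len 14), cursors c1@6 c2@10 c3@13, authorship ....11..22..3.
After op 4 (move_left): buffer="jlektixutiwtin" (len 14), cursors c1@5 c2@9 c3@12, authorship ....11..22..3.
Authorship (.=original, N=cursor N): . . . . 1 1 . . 2 2 . . 3 .
Index 9: author = 2

Answer: cursor 2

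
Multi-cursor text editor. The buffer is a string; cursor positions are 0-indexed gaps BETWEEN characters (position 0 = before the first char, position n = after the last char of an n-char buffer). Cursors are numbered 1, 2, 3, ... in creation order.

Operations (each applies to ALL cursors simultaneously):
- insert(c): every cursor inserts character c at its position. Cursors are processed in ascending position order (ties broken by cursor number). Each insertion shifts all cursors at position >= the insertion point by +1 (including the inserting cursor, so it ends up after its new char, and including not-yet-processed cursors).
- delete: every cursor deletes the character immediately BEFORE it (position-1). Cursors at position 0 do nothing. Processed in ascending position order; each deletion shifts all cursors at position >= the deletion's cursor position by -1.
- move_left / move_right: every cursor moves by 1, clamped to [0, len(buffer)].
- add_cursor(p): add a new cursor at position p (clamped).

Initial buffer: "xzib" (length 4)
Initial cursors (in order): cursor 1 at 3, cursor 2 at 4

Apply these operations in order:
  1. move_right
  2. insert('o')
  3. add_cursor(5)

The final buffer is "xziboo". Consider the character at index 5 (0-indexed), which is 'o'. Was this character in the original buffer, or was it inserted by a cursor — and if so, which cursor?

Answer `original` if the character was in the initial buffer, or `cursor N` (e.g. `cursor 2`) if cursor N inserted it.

Answer: cursor 2

Derivation:
After op 1 (move_right): buffer="xzib" (len 4), cursors c1@4 c2@4, authorship ....
After op 2 (insert('o')): buffer="xziboo" (len 6), cursors c1@6 c2@6, authorship ....12
After op 3 (add_cursor(5)): buffer="xziboo" (len 6), cursors c3@5 c1@6 c2@6, authorship ....12
Authorship (.=original, N=cursor N): . . . . 1 2
Index 5: author = 2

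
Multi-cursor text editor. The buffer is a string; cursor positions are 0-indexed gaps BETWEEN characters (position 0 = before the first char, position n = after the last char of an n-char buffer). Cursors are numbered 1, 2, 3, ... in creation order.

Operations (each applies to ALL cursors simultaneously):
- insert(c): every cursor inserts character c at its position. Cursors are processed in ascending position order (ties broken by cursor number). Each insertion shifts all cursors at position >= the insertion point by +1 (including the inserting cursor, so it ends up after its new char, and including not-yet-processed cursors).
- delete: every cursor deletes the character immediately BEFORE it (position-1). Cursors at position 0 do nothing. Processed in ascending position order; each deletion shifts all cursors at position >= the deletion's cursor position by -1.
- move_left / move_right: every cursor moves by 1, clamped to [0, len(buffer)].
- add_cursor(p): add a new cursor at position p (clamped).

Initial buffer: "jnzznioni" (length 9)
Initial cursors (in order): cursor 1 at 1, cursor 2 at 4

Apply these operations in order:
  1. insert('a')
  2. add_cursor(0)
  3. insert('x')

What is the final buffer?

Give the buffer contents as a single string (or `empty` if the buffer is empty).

Answer: xjaxnzzaxnioni

Derivation:
After op 1 (insert('a')): buffer="janzzanioni" (len 11), cursors c1@2 c2@6, authorship .1...2.....
After op 2 (add_cursor(0)): buffer="janzzanioni" (len 11), cursors c3@0 c1@2 c2@6, authorship .1...2.....
After op 3 (insert('x')): buffer="xjaxnzzaxnioni" (len 14), cursors c3@1 c1@4 c2@9, authorship 3.11...22.....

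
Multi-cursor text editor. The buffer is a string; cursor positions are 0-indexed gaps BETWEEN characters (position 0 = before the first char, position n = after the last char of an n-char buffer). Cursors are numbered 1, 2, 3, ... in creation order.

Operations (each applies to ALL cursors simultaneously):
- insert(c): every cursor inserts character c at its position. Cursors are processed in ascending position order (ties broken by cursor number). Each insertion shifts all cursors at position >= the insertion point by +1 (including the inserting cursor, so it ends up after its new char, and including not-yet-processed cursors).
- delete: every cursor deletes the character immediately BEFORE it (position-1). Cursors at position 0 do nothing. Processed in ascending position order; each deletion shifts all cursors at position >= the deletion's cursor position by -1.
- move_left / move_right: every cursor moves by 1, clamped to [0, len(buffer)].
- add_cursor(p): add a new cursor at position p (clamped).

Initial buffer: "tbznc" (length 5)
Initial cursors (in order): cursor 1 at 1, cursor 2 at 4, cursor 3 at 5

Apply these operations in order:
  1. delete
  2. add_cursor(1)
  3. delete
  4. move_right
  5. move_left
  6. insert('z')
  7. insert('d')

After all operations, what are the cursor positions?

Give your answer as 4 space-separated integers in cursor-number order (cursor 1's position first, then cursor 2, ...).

After op 1 (delete): buffer="bz" (len 2), cursors c1@0 c2@2 c3@2, authorship ..
After op 2 (add_cursor(1)): buffer="bz" (len 2), cursors c1@0 c4@1 c2@2 c3@2, authorship ..
After op 3 (delete): buffer="" (len 0), cursors c1@0 c2@0 c3@0 c4@0, authorship 
After op 4 (move_right): buffer="" (len 0), cursors c1@0 c2@0 c3@0 c4@0, authorship 
After op 5 (move_left): buffer="" (len 0), cursors c1@0 c2@0 c3@0 c4@0, authorship 
After op 6 (insert('z')): buffer="zzzz" (len 4), cursors c1@4 c2@4 c3@4 c4@4, authorship 1234
After op 7 (insert('d')): buffer="zzzzdddd" (len 8), cursors c1@8 c2@8 c3@8 c4@8, authorship 12341234

Answer: 8 8 8 8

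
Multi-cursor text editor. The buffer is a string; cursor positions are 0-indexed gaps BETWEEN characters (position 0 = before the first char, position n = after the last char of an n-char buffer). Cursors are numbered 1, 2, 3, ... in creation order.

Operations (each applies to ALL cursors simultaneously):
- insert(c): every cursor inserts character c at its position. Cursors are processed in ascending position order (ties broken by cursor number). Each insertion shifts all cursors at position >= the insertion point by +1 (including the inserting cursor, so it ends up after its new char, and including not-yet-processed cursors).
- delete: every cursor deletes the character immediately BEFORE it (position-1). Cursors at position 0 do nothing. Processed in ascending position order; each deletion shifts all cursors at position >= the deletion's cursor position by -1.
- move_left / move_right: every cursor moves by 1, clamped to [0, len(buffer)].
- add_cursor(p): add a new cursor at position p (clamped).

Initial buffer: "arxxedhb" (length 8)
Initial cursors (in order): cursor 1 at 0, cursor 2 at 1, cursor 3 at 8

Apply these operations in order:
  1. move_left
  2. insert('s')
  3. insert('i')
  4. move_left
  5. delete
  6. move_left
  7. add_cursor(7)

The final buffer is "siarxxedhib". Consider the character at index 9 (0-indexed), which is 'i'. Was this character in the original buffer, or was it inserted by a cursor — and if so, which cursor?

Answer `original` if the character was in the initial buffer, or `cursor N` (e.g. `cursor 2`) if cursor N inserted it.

After op 1 (move_left): buffer="arxxedhb" (len 8), cursors c1@0 c2@0 c3@7, authorship ........
After op 2 (insert('s')): buffer="ssarxxedhsb" (len 11), cursors c1@2 c2@2 c3@10, authorship 12.......3.
After op 3 (insert('i')): buffer="ssiiarxxedhsib" (len 14), cursors c1@4 c2@4 c3@13, authorship 1212.......33.
After op 4 (move_left): buffer="ssiiarxxedhsib" (len 14), cursors c1@3 c2@3 c3@12, authorship 1212.......33.
After op 5 (delete): buffer="siarxxedhib" (len 11), cursors c1@1 c2@1 c3@9, authorship 12.......3.
After op 6 (move_left): buffer="siarxxedhib" (len 11), cursors c1@0 c2@0 c3@8, authorship 12.......3.
After op 7 (add_cursor(7)): buffer="siarxxedhib" (len 11), cursors c1@0 c2@0 c4@7 c3@8, authorship 12.......3.
Authorship (.=original, N=cursor N): 1 2 . . . . . . . 3 .
Index 9: author = 3

Answer: cursor 3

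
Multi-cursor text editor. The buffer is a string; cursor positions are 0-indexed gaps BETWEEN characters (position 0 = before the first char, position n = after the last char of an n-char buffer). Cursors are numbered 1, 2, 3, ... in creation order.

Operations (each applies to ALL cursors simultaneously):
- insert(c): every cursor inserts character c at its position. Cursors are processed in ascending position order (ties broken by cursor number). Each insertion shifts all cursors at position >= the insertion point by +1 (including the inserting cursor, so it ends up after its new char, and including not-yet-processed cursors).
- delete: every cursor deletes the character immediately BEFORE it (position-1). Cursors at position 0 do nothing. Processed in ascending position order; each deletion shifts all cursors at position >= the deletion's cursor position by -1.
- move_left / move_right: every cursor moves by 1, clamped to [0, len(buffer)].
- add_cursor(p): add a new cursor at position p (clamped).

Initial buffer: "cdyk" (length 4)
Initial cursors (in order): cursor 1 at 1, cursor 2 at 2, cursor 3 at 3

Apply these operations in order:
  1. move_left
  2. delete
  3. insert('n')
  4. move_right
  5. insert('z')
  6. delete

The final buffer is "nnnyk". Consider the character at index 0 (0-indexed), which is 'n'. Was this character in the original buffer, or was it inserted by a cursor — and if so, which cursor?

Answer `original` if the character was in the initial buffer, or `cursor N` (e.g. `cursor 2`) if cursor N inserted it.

Answer: cursor 1

Derivation:
After op 1 (move_left): buffer="cdyk" (len 4), cursors c1@0 c2@1 c3@2, authorship ....
After op 2 (delete): buffer="yk" (len 2), cursors c1@0 c2@0 c3@0, authorship ..
After op 3 (insert('n')): buffer="nnnyk" (len 5), cursors c1@3 c2@3 c3@3, authorship 123..
After op 4 (move_right): buffer="nnnyk" (len 5), cursors c1@4 c2@4 c3@4, authorship 123..
After op 5 (insert('z')): buffer="nnnyzzzk" (len 8), cursors c1@7 c2@7 c3@7, authorship 123.123.
After op 6 (delete): buffer="nnnyk" (len 5), cursors c1@4 c2@4 c3@4, authorship 123..
Authorship (.=original, N=cursor N): 1 2 3 . .
Index 0: author = 1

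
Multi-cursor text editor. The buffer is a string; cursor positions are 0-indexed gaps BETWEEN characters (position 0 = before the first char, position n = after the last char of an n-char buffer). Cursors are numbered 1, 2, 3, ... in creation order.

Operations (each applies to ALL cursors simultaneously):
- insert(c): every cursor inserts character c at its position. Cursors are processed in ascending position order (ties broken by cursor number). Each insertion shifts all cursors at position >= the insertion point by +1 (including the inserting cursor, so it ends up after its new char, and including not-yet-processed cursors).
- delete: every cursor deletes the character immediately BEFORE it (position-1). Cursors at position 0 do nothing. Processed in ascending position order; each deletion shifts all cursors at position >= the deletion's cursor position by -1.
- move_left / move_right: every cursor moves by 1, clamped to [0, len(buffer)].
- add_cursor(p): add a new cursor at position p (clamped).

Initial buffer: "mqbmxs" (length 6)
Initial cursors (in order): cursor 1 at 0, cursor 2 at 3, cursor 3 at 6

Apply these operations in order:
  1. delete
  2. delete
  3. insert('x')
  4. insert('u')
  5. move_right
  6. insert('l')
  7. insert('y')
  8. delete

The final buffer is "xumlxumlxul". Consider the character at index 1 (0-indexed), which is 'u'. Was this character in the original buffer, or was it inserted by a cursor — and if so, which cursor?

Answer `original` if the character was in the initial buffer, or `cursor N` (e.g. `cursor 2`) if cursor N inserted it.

Answer: cursor 1

Derivation:
After op 1 (delete): buffer="mqmx" (len 4), cursors c1@0 c2@2 c3@4, authorship ....
After op 2 (delete): buffer="mm" (len 2), cursors c1@0 c2@1 c3@2, authorship ..
After op 3 (insert('x')): buffer="xmxmx" (len 5), cursors c1@1 c2@3 c3@5, authorship 1.2.3
After op 4 (insert('u')): buffer="xumxumxu" (len 8), cursors c1@2 c2@5 c3@8, authorship 11.22.33
After op 5 (move_right): buffer="xumxumxu" (len 8), cursors c1@3 c2@6 c3@8, authorship 11.22.33
After op 6 (insert('l')): buffer="xumlxumlxul" (len 11), cursors c1@4 c2@8 c3@11, authorship 11.122.2333
After op 7 (insert('y')): buffer="xumlyxumlyxuly" (len 14), cursors c1@5 c2@10 c3@14, authorship 11.1122.223333
After op 8 (delete): buffer="xumlxumlxul" (len 11), cursors c1@4 c2@8 c3@11, authorship 11.122.2333
Authorship (.=original, N=cursor N): 1 1 . 1 2 2 . 2 3 3 3
Index 1: author = 1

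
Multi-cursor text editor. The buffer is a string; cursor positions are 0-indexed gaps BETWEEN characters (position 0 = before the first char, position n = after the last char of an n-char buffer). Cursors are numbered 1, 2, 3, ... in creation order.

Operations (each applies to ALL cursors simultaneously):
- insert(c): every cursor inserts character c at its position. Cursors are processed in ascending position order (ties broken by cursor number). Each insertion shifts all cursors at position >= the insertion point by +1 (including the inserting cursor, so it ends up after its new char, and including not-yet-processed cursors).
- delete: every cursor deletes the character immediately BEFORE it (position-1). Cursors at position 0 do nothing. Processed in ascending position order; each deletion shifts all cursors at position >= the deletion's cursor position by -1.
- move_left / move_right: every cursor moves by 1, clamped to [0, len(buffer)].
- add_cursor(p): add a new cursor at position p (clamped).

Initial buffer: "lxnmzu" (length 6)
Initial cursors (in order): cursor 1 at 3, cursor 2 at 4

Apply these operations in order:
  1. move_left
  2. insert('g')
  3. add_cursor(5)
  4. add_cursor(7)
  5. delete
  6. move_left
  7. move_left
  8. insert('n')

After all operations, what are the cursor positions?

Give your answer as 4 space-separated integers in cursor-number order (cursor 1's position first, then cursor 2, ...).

Answer: 3 3 3 5

Derivation:
After op 1 (move_left): buffer="lxnmzu" (len 6), cursors c1@2 c2@3, authorship ......
After op 2 (insert('g')): buffer="lxgngmzu" (len 8), cursors c1@3 c2@5, authorship ..1.2...
After op 3 (add_cursor(5)): buffer="lxgngmzu" (len 8), cursors c1@3 c2@5 c3@5, authorship ..1.2...
After op 4 (add_cursor(7)): buffer="lxgngmzu" (len 8), cursors c1@3 c2@5 c3@5 c4@7, authorship ..1.2...
After op 5 (delete): buffer="lxmu" (len 4), cursors c1@2 c2@2 c3@2 c4@3, authorship ....
After op 6 (move_left): buffer="lxmu" (len 4), cursors c1@1 c2@1 c3@1 c4@2, authorship ....
After op 7 (move_left): buffer="lxmu" (len 4), cursors c1@0 c2@0 c3@0 c4@1, authorship ....
After op 8 (insert('n')): buffer="nnnlnxmu" (len 8), cursors c1@3 c2@3 c3@3 c4@5, authorship 123.4...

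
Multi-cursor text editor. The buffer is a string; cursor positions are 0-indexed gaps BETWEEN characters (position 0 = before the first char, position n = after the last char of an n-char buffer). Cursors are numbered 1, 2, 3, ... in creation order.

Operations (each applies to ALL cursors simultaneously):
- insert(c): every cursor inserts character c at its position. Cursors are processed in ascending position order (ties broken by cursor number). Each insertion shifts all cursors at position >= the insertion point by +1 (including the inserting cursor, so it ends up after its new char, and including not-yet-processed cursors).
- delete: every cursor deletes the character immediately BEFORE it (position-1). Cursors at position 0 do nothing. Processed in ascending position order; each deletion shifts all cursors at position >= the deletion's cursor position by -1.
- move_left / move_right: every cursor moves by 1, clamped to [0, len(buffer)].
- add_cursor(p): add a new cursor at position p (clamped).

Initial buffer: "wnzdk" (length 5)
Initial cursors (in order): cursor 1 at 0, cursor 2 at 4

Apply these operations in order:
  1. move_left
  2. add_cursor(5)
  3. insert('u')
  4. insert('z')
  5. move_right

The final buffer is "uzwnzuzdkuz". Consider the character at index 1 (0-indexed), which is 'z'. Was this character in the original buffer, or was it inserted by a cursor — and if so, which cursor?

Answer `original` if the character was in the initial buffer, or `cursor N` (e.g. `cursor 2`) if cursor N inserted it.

Answer: cursor 1

Derivation:
After op 1 (move_left): buffer="wnzdk" (len 5), cursors c1@0 c2@3, authorship .....
After op 2 (add_cursor(5)): buffer="wnzdk" (len 5), cursors c1@0 c2@3 c3@5, authorship .....
After op 3 (insert('u')): buffer="uwnzudku" (len 8), cursors c1@1 c2@5 c3@8, authorship 1...2..3
After op 4 (insert('z')): buffer="uzwnzuzdkuz" (len 11), cursors c1@2 c2@7 c3@11, authorship 11...22..33
After op 5 (move_right): buffer="uzwnzuzdkuz" (len 11), cursors c1@3 c2@8 c3@11, authorship 11...22..33
Authorship (.=original, N=cursor N): 1 1 . . . 2 2 . . 3 3
Index 1: author = 1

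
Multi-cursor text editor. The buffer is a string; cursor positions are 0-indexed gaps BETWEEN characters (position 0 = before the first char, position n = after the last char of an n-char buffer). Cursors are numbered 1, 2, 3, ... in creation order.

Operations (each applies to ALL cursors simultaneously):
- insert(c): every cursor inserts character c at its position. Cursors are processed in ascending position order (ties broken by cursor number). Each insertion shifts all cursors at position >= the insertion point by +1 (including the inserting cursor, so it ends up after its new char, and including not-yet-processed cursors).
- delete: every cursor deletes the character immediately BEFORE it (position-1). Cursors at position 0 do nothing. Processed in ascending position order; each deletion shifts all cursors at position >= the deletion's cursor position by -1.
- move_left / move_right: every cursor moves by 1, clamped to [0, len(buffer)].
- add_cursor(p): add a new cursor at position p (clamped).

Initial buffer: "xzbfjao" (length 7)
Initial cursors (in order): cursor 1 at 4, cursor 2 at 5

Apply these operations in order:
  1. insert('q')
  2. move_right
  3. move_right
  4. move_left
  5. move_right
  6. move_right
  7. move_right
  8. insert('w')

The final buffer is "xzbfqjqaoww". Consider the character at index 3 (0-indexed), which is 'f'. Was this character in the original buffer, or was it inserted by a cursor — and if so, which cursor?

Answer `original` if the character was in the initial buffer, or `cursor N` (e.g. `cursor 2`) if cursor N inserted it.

After op 1 (insert('q')): buffer="xzbfqjqao" (len 9), cursors c1@5 c2@7, authorship ....1.2..
After op 2 (move_right): buffer="xzbfqjqao" (len 9), cursors c1@6 c2@8, authorship ....1.2..
After op 3 (move_right): buffer="xzbfqjqao" (len 9), cursors c1@7 c2@9, authorship ....1.2..
After op 4 (move_left): buffer="xzbfqjqao" (len 9), cursors c1@6 c2@8, authorship ....1.2..
After op 5 (move_right): buffer="xzbfqjqao" (len 9), cursors c1@7 c2@9, authorship ....1.2..
After op 6 (move_right): buffer="xzbfqjqao" (len 9), cursors c1@8 c2@9, authorship ....1.2..
After op 7 (move_right): buffer="xzbfqjqao" (len 9), cursors c1@9 c2@9, authorship ....1.2..
After op 8 (insert('w')): buffer="xzbfqjqaoww" (len 11), cursors c1@11 c2@11, authorship ....1.2..12
Authorship (.=original, N=cursor N): . . . . 1 . 2 . . 1 2
Index 3: author = original

Answer: original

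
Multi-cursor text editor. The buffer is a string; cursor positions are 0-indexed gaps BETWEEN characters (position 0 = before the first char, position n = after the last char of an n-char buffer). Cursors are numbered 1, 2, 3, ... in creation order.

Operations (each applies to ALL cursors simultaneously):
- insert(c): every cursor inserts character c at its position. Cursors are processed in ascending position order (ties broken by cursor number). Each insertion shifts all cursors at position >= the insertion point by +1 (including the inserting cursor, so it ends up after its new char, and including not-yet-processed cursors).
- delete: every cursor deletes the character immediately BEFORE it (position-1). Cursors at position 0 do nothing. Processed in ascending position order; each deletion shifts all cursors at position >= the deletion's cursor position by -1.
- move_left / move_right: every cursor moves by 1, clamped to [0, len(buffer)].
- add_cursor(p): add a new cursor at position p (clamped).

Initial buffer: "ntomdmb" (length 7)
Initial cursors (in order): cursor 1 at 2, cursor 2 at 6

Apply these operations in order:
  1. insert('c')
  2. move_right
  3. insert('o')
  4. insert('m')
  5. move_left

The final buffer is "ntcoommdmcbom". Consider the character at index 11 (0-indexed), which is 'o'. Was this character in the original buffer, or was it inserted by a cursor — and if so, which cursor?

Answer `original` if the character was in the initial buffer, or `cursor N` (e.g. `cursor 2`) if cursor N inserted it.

Answer: cursor 2

Derivation:
After op 1 (insert('c')): buffer="ntcomdmcb" (len 9), cursors c1@3 c2@8, authorship ..1....2.
After op 2 (move_right): buffer="ntcomdmcb" (len 9), cursors c1@4 c2@9, authorship ..1....2.
After op 3 (insert('o')): buffer="ntcoomdmcbo" (len 11), cursors c1@5 c2@11, authorship ..1.1...2.2
After op 4 (insert('m')): buffer="ntcoommdmcbom" (len 13), cursors c1@6 c2@13, authorship ..1.11...2.22
After op 5 (move_left): buffer="ntcoommdmcbom" (len 13), cursors c1@5 c2@12, authorship ..1.11...2.22
Authorship (.=original, N=cursor N): . . 1 . 1 1 . . . 2 . 2 2
Index 11: author = 2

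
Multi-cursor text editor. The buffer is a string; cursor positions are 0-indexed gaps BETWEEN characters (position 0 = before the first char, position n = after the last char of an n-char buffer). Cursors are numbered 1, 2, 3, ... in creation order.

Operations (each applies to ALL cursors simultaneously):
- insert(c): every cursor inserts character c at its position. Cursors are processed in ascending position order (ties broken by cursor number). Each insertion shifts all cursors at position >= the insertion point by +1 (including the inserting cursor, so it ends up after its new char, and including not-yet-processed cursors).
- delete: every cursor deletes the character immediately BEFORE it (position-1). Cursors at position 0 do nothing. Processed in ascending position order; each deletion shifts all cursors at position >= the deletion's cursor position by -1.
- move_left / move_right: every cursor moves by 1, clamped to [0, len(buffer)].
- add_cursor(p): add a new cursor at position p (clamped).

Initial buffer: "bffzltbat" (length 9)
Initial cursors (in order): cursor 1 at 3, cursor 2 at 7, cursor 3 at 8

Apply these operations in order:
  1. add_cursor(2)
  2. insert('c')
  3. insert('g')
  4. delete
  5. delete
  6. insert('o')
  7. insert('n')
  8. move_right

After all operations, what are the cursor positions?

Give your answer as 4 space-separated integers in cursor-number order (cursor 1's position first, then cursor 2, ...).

Answer: 8 14 17 5

Derivation:
After op 1 (add_cursor(2)): buffer="bffzltbat" (len 9), cursors c4@2 c1@3 c2@7 c3@8, authorship .........
After op 2 (insert('c')): buffer="bfcfczltbcact" (len 13), cursors c4@3 c1@5 c2@10 c3@12, authorship ..4.1....2.3.
After op 3 (insert('g')): buffer="bfcgfcgzltbcgacgt" (len 17), cursors c4@4 c1@7 c2@13 c3@16, authorship ..44.11....22.33.
After op 4 (delete): buffer="bfcfczltbcact" (len 13), cursors c4@3 c1@5 c2@10 c3@12, authorship ..4.1....2.3.
After op 5 (delete): buffer="bffzltbat" (len 9), cursors c4@2 c1@3 c2@7 c3@8, authorship .........
After op 6 (insert('o')): buffer="bfofozltboaot" (len 13), cursors c4@3 c1@5 c2@10 c3@12, authorship ..4.1....2.3.
After op 7 (insert('n')): buffer="bfonfonzltbonaont" (len 17), cursors c4@4 c1@7 c2@13 c3@16, authorship ..44.11....22.33.
After op 8 (move_right): buffer="bfonfonzltbonaont" (len 17), cursors c4@5 c1@8 c2@14 c3@17, authorship ..44.11....22.33.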